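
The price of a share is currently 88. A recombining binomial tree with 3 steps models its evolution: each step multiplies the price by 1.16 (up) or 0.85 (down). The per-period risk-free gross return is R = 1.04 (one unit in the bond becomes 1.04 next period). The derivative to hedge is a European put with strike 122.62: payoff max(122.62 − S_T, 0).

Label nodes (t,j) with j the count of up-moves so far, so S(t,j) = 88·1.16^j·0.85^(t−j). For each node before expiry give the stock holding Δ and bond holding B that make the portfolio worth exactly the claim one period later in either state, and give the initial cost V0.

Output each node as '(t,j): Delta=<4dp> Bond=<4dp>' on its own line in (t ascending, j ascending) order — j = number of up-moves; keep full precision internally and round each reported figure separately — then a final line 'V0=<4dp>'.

(0,0): Delta=-0.8124 Bond=95.5127
(1,0): Delta=-1.0000 Bond=113.3691
(1,1): Delta=-0.7255 Bond=90.4685
(2,0): Delta=-1.0000 Bond=117.9038
(2,1): Delta=-1.0000 Bond=117.9038
(2,2): Delta=-0.5985 Bond=79.0452
V0=24.0255

No-arbitrage ⇒ martingale measure with p* = (R−d)/(u−d) = 0.6129.
Terminal values V(3,·): V(3,0)=68.5770, V(3,1)=48.8672, V(3,2)=21.9691, V(3,3)=0.0000
Node (2,0) S=63.5800: V=(p*·48.8672+(1−p*)·68.5770)/1.04=54.3238; Δ=(48.8672−68.5770)/(73.7528−54.0430)=-1.0000; B=V−Δ·S=117.9038
Node (2,1) S=86.7680: V=(p*·21.9691+(1−p*)·48.8672)/1.04=31.1358; Δ=(21.9691−48.8672)/(100.6509−73.7528)=-1.0000; B=V−Δ·S=117.9038
Node (2,2) S=118.4128: V=(p*·0.0000+(1−p*)·21.9691)/1.04=8.1771; Δ=(0.0000−21.9691)/(137.3588−100.6509)=-0.5985; B=V−Δ·S=79.0452
Node (1,0) S=74.8000: V=(p*·31.1358+(1−p*)·54.3238)/1.04=38.5691; Δ=(31.1358−54.3238)/(86.7680−63.5800)=-1.0000; B=V−Δ·S=113.3691
Node (1,1) S=102.0800: V=(p*·8.1771+(1−p*)·31.1358)/1.04=16.4080; Δ=(8.1771−31.1358)/(118.4128−86.7680)=-0.7255; B=V−Δ·S=90.4685
Node (0,0) S=88.0000: V=(p*·16.4080+(1−p*)·38.5691)/1.04=24.0255; Δ=(16.4080−38.5691)/(102.0800−74.8000)=-0.8124; B=V−Δ·S=95.5127
The time-0 hedge costs 24.0255, which is the no-arbitrage price.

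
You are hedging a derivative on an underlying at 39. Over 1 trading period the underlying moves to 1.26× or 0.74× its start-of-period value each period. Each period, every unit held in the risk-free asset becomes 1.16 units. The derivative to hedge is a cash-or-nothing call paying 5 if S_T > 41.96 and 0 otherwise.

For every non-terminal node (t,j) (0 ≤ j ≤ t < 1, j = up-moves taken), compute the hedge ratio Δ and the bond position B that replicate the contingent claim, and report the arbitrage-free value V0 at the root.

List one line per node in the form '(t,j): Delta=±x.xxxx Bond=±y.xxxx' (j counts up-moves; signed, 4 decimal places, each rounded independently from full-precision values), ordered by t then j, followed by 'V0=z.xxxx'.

Risk-neutral probability p* = (R−d)/(u−d) = (1.16−0.74)/(1.26−0.74) = 0.8077.
At expiry t=1: V(1,0)=0.0000, V(1,1)=5.0000
  t=0,j=0: stock 39.0000 → up 49.1400 (V=5.0000), down 28.8600 (V=0.0000). Price 3.4814; hedge Δ=0.2465, bond B=-6.1340.
Self-financing check: at every node Δ·S+B equals the discounted successor values.

(0,0): Delta=0.2465 Bond=-6.1340
V0=3.4814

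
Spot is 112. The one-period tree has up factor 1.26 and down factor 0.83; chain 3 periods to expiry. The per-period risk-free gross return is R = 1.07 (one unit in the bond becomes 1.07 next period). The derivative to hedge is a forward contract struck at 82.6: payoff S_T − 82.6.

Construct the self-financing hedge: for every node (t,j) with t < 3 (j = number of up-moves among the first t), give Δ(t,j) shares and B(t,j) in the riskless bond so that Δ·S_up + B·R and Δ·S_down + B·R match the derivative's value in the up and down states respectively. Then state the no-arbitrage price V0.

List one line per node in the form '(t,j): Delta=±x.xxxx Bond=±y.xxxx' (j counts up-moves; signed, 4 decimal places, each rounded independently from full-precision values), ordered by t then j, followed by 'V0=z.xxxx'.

(0,0): Delta=1.0000 Bond=-67.4262
(1,0): Delta=1.0000 Bond=-72.1460
(1,1): Delta=1.0000 Bond=-72.1460
(2,0): Delta=1.0000 Bond=-77.1963
(2,1): Delta=1.0000 Bond=-77.1963
(2,2): Delta=1.0000 Bond=-77.1963
V0=44.5738

Since d<R<u, set p* = (R−d)/(u−d) = 0.5581; price each node as the discounted p*-expectation of its children.
Terminal payoffs: V(3,0)=-18.5599, V(3,1)=14.6176, V(3,2)=64.9833, V(3,3)=141.4421
  t=2,j=0: stock 77.1568 → up 97.2176 (V=14.6176), down 64.0401 (V=-18.5599). Price -0.0395; hedge Δ=1.0000, bond B=-77.1963.
  t=2,j=1: stock 117.1296 → up 147.5833 (V=64.9833), down 97.2176 (V=14.6176). Price 39.9333; hedge Δ=1.0000, bond B=-77.1963.
  t=2,j=2: stock 177.8112 → up 224.0421 (V=141.4421), down 147.5833 (V=64.9833). Price 100.6149; hedge Δ=1.0000, bond B=-77.1963.
  t=1,j=0: stock 92.9600 → up 117.1296 (V=39.9333), down 77.1568 (V=-0.0395). Price 20.8140; hedge Δ=1.0000, bond B=-72.1460.
  t=1,j=1: stock 141.1200 → up 177.8112 (V=100.6149), down 117.1296 (V=39.9333). Price 68.9740; hedge Δ=1.0000, bond B=-72.1460.
  t=0,j=0: stock 112.0000 → up 141.1200 (V=68.9740), down 92.9600 (V=20.8140). Price 44.5738; hedge Δ=1.0000, bond B=-67.4262.
Self-financing check: at every node Δ·S+B equals the discounted successor values.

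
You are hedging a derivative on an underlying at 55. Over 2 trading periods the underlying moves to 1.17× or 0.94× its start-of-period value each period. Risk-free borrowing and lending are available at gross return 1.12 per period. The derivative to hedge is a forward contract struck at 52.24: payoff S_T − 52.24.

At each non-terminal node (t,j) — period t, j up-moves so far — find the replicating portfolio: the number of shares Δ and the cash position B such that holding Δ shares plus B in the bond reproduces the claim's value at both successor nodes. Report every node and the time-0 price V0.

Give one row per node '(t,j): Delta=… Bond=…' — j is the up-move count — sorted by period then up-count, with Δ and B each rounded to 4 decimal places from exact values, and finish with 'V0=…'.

The replicating-portfolio and risk-neutral prices coincide; use p* = (1.12−0.94)/(1.17−0.94) = 0.7826 for the latter.
At expiry t=2: V(2,0)=-3.6420, V(2,1)=8.2490, V(2,2)=23.0495
  t=1,j=0: stock 51.7000 → up 60.4890 (V=8.2490), down 48.5980 (V=-3.6420). Price 5.0571; hedge Δ=1.0000, bond B=-46.6429.
  t=1,j=1: stock 64.3500 → up 75.2895 (V=23.0495), down 60.4890 (V=8.2490). Price 17.7071; hedge Δ=1.0000, bond B=-46.6429.
  t=0,j=0: stock 55.0000 → up 64.3500 (V=17.7071), down 51.7000 (V=5.0571). Price 13.3546; hedge Δ=1.0000, bond B=-41.6454.
Check: Δ(0,0)·S0 + B(0,0) = 13.3546 = V0.

(0,0): Delta=1.0000 Bond=-41.6454
(1,0): Delta=1.0000 Bond=-46.6429
(1,1): Delta=1.0000 Bond=-46.6429
V0=13.3546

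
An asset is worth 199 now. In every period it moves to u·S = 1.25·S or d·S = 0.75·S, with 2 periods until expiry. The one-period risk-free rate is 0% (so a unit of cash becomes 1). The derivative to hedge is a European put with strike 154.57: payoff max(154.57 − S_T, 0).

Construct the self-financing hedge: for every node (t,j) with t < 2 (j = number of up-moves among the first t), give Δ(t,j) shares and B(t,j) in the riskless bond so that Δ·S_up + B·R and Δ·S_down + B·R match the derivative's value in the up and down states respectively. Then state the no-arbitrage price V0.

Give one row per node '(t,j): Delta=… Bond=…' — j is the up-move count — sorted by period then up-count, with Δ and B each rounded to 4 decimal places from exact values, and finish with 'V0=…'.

(0,0): Delta=-0.2142 Bond=53.2906
(1,0): Delta=-0.5713 Bond=106.5812
(1,1): Delta=0.0000 Bond=0.0000
V0=10.6581

Risk-neutral probability p* = (R−d)/(u−d) = (1−0.75)/(1.25−0.75) = 0.5000.
Payoff layer (t=2): V(2,0)=42.6325, V(2,1)=0.0000, V(2,2)=0.0000
  t=1,j=0: stock 149.2500 → up 186.5625 (V=0.0000), down 111.9375 (V=42.6325). Price 21.3162; hedge Δ=-0.5713, bond B=106.5812.
  t=1,j=1: stock 248.7500 → up 310.9375 (V=0.0000), down 186.5625 (V=0.0000). Price 0.0000; hedge Δ=0.0000, bond B=0.0000.
  t=0,j=0: stock 199.0000 → up 248.7500 (V=0.0000), down 149.2500 (V=21.3162). Price 10.6581; hedge Δ=-0.2142, bond B=53.2906.
Each (Δ,B) replicates both successor values, so the strategy is self-financing and V0 is arbitrage-free.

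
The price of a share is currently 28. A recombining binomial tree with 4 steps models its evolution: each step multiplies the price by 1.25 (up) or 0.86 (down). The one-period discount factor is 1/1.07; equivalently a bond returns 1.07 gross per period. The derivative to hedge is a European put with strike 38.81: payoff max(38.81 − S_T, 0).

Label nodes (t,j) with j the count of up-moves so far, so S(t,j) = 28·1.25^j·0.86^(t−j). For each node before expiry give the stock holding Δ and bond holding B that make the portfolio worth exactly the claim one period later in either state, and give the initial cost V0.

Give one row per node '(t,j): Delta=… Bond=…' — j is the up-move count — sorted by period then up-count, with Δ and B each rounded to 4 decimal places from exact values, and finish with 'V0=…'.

Risk-neutral probability p* = (R−d)/(u−d) = (1.07−0.86)/(1.25−0.86) = 0.5385.
At expiry t=4: V(4,0)=23.4938, V(4,1)=16.5480, V(4,2)=6.4525, V(4,3)=0.0000, V(4,4)=0.0000
  t=3,j=0: stock 17.8096 → up 22.2620 (V=16.5480), down 15.3162 (V=23.4938). Price 18.4615; hedge Δ=-1.0000, bond B=36.2710.
  t=3,j=1: stock 25.8860 → up 32.3575 (V=6.4525), down 22.2620 (V=16.5480). Price 10.3850; hedge Δ=-1.0000, bond B=36.2710.
  t=3,j=2: stock 37.6250 → up 47.0312 (V=0.0000), down 32.3575 (V=6.4525). Price 2.7832; hedge Δ=-0.4397, bond B=19.3281.
  t=3,j=3: stock 54.6875 → up 68.3594 (V=0.0000), down 47.0312 (V=0.0000). Price 0.0000; hedge Δ=0.0000, bond B=0.0000.
  t=2,j=0: stock 20.7088 → up 25.8860 (V=10.3850), down 17.8096 (V=18.4615). Price 13.1894; hedge Δ=-1.0000, bond B=33.8982.
  t=2,j=1: stock 30.1000 → up 37.6250 (V=2.7832), down 25.8860 (V=10.3850). Price 5.8802; hedge Δ=-0.6476, bond B=25.3719.
  t=2,j=2: stock 43.7500 → up 54.6875 (V=0.0000), down 37.6250 (V=2.7832). Price 1.2005; hedge Δ=-0.1631, bond B=8.3371.
  t=1,j=0: stock 24.0800 → up 30.1000 (V=5.8802), down 20.7088 (V=13.1894). Price 8.6483; hedge Δ=-0.7783, bond B=27.3898.
  t=1,j=1: stock 35.0000 → up 43.7500 (V=1.2005), down 30.1000 (V=5.8802). Price 3.1405; hedge Δ=-0.3428, bond B=15.1395.
  t=0,j=0: stock 28.0000 → up 35.0000 (V=3.1405), down 24.0800 (V=8.6483). Price 5.3108; hedge Δ=-0.5044, bond B=19.4332.
Check: Δ(0,0)·S0 + B(0,0) = 5.3108 = V0.

(0,0): Delta=-0.5044 Bond=19.4332
(1,0): Delta=-0.7783 Bond=27.3898
(1,1): Delta=-0.3428 Bond=15.1395
(2,0): Delta=-1.0000 Bond=33.8982
(2,1): Delta=-0.6476 Bond=25.3719
(2,2): Delta=-0.1631 Bond=8.3371
(3,0): Delta=-1.0000 Bond=36.2710
(3,1): Delta=-1.0000 Bond=36.2710
(3,2): Delta=-0.4397 Bond=19.3281
(3,3): Delta=0.0000 Bond=0.0000
V0=5.3108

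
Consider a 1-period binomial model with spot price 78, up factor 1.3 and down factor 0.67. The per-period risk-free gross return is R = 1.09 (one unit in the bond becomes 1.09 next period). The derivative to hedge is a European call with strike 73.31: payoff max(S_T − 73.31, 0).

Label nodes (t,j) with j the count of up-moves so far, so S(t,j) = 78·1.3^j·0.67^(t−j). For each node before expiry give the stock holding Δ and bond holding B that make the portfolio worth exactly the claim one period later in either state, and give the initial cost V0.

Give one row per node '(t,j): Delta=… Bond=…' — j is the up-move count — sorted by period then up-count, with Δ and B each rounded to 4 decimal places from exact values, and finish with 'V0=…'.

(0,0): Delta=0.5716 Bond=-27.4069
V0=17.1804

Risk-neutral probability p* = (R−d)/(u−d) = (1.09−0.67)/(1.3−0.67) = 0.6667.
Terminal payoffs: V(1,0)=0.0000, V(1,1)=28.0900
(0,0): S=78.0000. Δ = (V_up−V_dn)/(S_up−S_dn) = (28.0900−0.0000)/(101.4000−52.2600) = 0.5716. V = [p*·28.0900 + (1−p*)·0.0000]/1.09 = 17.1804. B = V − Δ·S = -27.4069.
Check: Δ(0,0)·S0 + B(0,0) = 17.1804 = V0.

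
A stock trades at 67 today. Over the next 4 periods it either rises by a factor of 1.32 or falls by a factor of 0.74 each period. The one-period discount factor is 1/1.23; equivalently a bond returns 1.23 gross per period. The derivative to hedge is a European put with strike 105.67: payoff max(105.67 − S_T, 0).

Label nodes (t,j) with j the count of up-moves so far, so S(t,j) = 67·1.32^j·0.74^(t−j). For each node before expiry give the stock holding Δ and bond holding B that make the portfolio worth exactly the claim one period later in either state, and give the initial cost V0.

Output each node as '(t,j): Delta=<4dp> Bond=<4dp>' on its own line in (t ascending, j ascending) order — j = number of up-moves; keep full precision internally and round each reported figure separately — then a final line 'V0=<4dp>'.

Under the risk-neutral measure, an up-move has probability p* = (R−d)/(u−d) = 0.8448 and values discount at R = 1.23.
Terminal values V(4,·): V(4,0)=85.5790, V(4,1)=69.8320, V(4,2)=41.7427, V(4,3)=0.0000, V(4,4)=0.0000
(3,0): S=27.1500. Δ = (V_up−V_dn)/(S_up−S_dn) = (69.8320−85.5790)/(35.8380−20.0910) = -1.0000. V = [p*·69.8320 + (1−p*)·85.5790]/1.23 = 58.7606. B = V − Δ·S = 85.9106.
(3,1): S=48.4297. Δ = (V_up−V_dn)/(S_up−S_dn) = (41.7427−69.8320)/(63.9273−35.8380) = -1.0000. V = [p*·41.7427 + (1−p*)·69.8320]/1.23 = 37.4808. B = V − Δ·S = 85.9106.
(3,2): S=86.3882. Δ = (V_up−V_dn)/(S_up−S_dn) = (0.0000−41.7427)/(114.0324−63.9273) = -0.8331. V = [p*·0.0000 + (1−p*)·41.7427]/1.23 = 5.2661. B = V − Δ·S = 77.2364.
(3,3): S=154.0979. Δ = (V_up−V_dn)/(S_up−S_dn) = (0.0000−0.0000)/(203.4092−114.0324) = 0.0000. V = [p*·0.0000 + (1−p*)·0.0000]/1.23 = 0.0000. B = V − Δ·S = 0.0000.
(2,0): S=36.6892. Δ = (V_up−V_dn)/(S_up−S_dn) = (37.4808−58.7606)/(48.4297−27.1500) = -1.0000. V = [p*·37.4808 + (1−p*)·58.7606]/1.23 = 33.1568. B = V − Δ·S = 69.8460.
(2,1): S=65.4456. Δ = (V_up−V_dn)/(S_up−S_dn) = (5.2661−37.4808)/(86.3882−48.4297) = -0.8487. V = [p*·5.2661 + (1−p*)·37.4808]/1.23 = 8.3455. B = V − Δ·S = 63.8881.
(2,2): S=116.7408. Δ = (V_up−V_dn)/(S_up−S_dn) = (0.0000−5.2661)/(154.0979−86.3882) = -0.0778. V = [p*·0.0000 + (1−p*)·5.2661]/1.23 = 0.6644. B = V − Δ·S = 9.7439.
(1,0): S=49.5800. Δ = (V_up−V_dn)/(S_up−S_dn) = (8.3455−33.1568)/(65.4456−36.6892) = -0.8628. V = [p*·8.3455 + (1−p*)·33.1568]/1.23 = 9.9151. B = V − Δ·S = 52.6932.
(1,1): S=88.4400. Δ = (V_up−V_dn)/(S_up−S_dn) = (0.6644−8.3455)/(116.7408−65.4456) = -0.1497. V = [p*·0.6644 + (1−p*)·8.3455]/1.23 = 1.5091. B = V − Δ·S = 14.7525.
(0,0): S=67.0000. Δ = (V_up−V_dn)/(S_up−S_dn) = (1.5091−9.9151)/(88.4400−49.5800) = -0.2163. V = [p*·1.5091 + (1−p*)·9.9151]/1.23 = 2.2874. B = V − Δ·S = 16.7803.
Root portfolio cost Δ·67+B reproduces V0=2.2874.

(0,0): Delta=-0.2163 Bond=16.7803
(1,0): Delta=-0.8628 Bond=52.6932
(1,1): Delta=-0.1497 Bond=14.7525
(2,0): Delta=-1.0000 Bond=69.8460
(2,1): Delta=-0.8487 Bond=63.8881
(2,2): Delta=-0.0778 Bond=9.7439
(3,0): Delta=-1.0000 Bond=85.9106
(3,1): Delta=-1.0000 Bond=85.9106
(3,2): Delta=-0.8331 Bond=77.2364
(3,3): Delta=0.0000 Bond=0.0000
V0=2.2874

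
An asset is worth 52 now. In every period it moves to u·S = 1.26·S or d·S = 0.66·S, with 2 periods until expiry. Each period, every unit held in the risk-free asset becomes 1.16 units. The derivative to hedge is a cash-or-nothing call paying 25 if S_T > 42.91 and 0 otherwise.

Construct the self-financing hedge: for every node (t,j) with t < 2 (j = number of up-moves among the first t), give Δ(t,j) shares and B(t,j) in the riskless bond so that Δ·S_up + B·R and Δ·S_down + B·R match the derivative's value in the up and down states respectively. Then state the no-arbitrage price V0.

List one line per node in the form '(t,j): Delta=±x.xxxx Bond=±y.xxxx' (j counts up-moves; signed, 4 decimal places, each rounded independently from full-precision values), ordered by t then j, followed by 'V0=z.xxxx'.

No-arbitrage ⇒ martingale measure with p* = (R−d)/(u−d) = 0.8333.
Terminal payoffs: V(2,0)=0.0000, V(2,1)=25.0000, V(2,2)=25.0000
(1,0): S=34.3200. Δ = (V_up−V_dn)/(S_up−S_dn) = (25.0000−0.0000)/(43.2432−22.6512) = 1.2141. V = [p*·25.0000 + (1−p*)·0.0000]/1.16 = 17.9598. B = V − Δ·S = -23.7069.
(1,1): S=65.5200. Δ = (V_up−V_dn)/(S_up−S_dn) = (25.0000−25.0000)/(82.5552−43.2432) = 0.0000. V = [p*·25.0000 + (1−p*)·25.0000]/1.16 = 21.5517. B = V − Δ·S = 21.5517.
(0,0): S=52.0000. Δ = (V_up−V_dn)/(S_up−S_dn) = (21.5517−17.9598)/(65.5200−34.3200) = 0.1151. V = [p*·21.5517 + (1−p*)·17.9598]/1.16 = 18.0630. B = V − Δ·S = 12.0764.
Check: Δ(0,0)·S0 + B(0,0) = 18.0630 = V0.

(0,0): Delta=0.1151 Bond=12.0764
(1,0): Delta=1.2141 Bond=-23.7069
(1,1): Delta=0.0000 Bond=21.5517
V0=18.0630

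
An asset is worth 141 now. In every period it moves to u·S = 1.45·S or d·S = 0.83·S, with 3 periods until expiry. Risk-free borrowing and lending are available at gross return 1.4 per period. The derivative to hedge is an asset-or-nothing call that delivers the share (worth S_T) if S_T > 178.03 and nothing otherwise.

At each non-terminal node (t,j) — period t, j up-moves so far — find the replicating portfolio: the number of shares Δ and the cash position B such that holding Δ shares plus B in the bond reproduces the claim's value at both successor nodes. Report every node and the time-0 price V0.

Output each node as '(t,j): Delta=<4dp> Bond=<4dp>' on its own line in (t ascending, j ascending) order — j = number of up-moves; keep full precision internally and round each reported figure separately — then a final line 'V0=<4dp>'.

The replicating-portfolio and risk-neutral prices coincide; use p* = (1.4−0.83)/(1.45−0.83) = 0.9194 for the latter.
Payoff layer (t=3): V(3,0)=0.0000, V(3,1)=0.0000, V(3,2)=246.0556, V(3,3)=429.8561
  t=2,j=0: stock 97.1349 → up 140.8456 (V=0.0000), down 80.6220 (V=0.0000). Price 0.0000; hedge Δ=0.0000, bond B=0.0000.
  t=2,j=1: stock 169.6935 → up 246.0556 (V=246.0556), down 140.8456 (V=0.0000). Price 161.5803; hedge Δ=2.3387, bond B=-235.2836.
  t=2,j=2: stock 296.4525 → up 429.8561 (V=429.8561), down 246.0556 (V=246.0556). Price 296.4525; hedge Δ=1.0000, bond B=0.0000.
  t=1,j=0: stock 117.0300 → up 169.6935 (V=161.5803), down 97.1349 (V=0.0000). Price 106.1069; hedge Δ=2.2269, bond B=-154.5065.
  t=1,j=1: stock 204.4500 → up 296.4525 (V=296.4525), down 169.6935 (V=161.5803). Price 203.9826; hedge Δ=1.0640, bond B=-13.5532.
  t=0,j=0: stock 141.0000 → up 204.4500 (V=203.9826), down 117.0300 (V=106.1069). Price 140.0639; hedge Δ=1.1196, bond B=-17.8003.
Self-financing check: at every node Δ·S+B equals the discounted successor values.

(0,0): Delta=1.1196 Bond=-17.8003
(1,0): Delta=2.2269 Bond=-154.5065
(1,1): Delta=1.0640 Bond=-13.5532
(2,0): Delta=0.0000 Bond=0.0000
(2,1): Delta=2.3387 Bond=-235.2836
(2,2): Delta=1.0000 Bond=0.0000
V0=140.0639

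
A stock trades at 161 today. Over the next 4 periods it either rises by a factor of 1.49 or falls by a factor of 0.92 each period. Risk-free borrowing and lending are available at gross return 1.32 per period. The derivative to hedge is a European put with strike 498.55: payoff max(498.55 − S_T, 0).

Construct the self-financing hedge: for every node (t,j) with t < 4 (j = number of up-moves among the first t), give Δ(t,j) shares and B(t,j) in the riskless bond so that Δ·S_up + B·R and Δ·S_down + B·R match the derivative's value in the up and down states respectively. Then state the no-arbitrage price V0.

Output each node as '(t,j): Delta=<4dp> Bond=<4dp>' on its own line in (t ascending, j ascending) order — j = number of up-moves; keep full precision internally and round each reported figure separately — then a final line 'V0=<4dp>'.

The replicating-portfolio and risk-neutral prices coincide; use p* = (1.32−0.92)/(1.49−0.92) = 0.7018 for the latter.
Terminal values V(4,·): V(4,0)=383.2107, V(4,1)=311.7505, V(4,2)=196.0161, V(4,3)=8.5766, V(4,4)=0.0000
(3,0): S=125.3688. Δ = (V_up−V_dn)/(S_up−S_dn) = (311.7505−383.2107)/(186.7995−115.3393) = -1.0000. V = [p*·311.7505 + (1−p*)·383.2107]/1.32 = 252.3206. B = V − Δ·S = 377.6894.
(3,1): S=203.0429. Δ = (V_up−V_dn)/(S_up−S_dn) = (196.0161−311.7505)/(302.5339−186.7995) = -1.0000. V = [p*·196.0161 + (1−p*)·311.7505]/1.32 = 174.6465. B = V − Δ·S = 377.6894.
(3,2): S=328.8412. Δ = (V_up−V_dn)/(S_up−S_dn) = (8.5766−196.0161)/(489.9734−302.5339) = -1.0000. V = [p*·8.5766 + (1−p*)·196.0161]/1.32 = 48.8482. B = V − Δ·S = 377.6894.
(3,3): S=532.5798. Δ = (V_up−V_dn)/(S_up−S_dn) = (0.0000−8.5766)/(793.5439−489.9734) = -0.0283. V = [p*·0.0000 + (1−p*)·8.5766]/1.32 = 1.9378. B = V − Δ·S = 16.9845.
(2,0): S=136.2704. Δ = (V_up−V_dn)/(S_up−S_dn) = (174.6465−252.3206)/(203.0429−125.3688) = -1.0000. V = [p*·174.6465 + (1−p*)·252.3206]/1.32 = 149.8579. B = V − Δ·S = 286.1283.
(2,1): S=220.6988. Δ = (V_up−V_dn)/(S_up−S_dn) = (48.8482−174.6465)/(328.8412−203.0429) = -1.0000. V = [p*·48.8482 + (1−p*)·174.6465]/1.32 = 65.4295. B = V − Δ·S = 286.1283.
(2,2): S=357.4361. Δ = (V_up−V_dn)/(S_up−S_dn) = (1.9378−48.8482)/(532.5798−328.8412) = -0.2302. V = [p*·1.9378 + (1−p*)·48.8482]/1.32 = 12.0671. B = V − Δ·S = 94.3660.
(1,0): S=148.1200. Δ = (V_up−V_dn)/(S_up−S_dn) = (65.4295−149.8579)/(220.6988−136.2704) = -1.0000. V = [p*·65.4295 + (1−p*)·149.8579]/1.32 = 68.6439. B = V − Δ·S = 216.7639.
(1,1): S=239.8900. Δ = (V_up−V_dn)/(S_up−S_dn) = (12.0671−65.4295)/(357.4361−220.6988) = -0.3903. V = [p*·12.0671 + (1−p*)·65.4295]/1.32 = 21.1987. B = V − Δ·S = 114.8169.
(0,0): S=161.0000. Δ = (V_up−V_dn)/(S_up−S_dn) = (21.1987−68.6439)/(239.8900−148.1200) = -0.5170. V = [p*·21.1987 + (1−p*)·68.6439]/1.32 = 26.7795. B = V − Δ·S = 110.0168.
Check: Δ(0,0)·S0 + B(0,0) = 26.7795 = V0.

(0,0): Delta=-0.5170 Bond=110.0168
(1,0): Delta=-1.0000 Bond=216.7639
(1,1): Delta=-0.3903 Bond=114.8169
(2,0): Delta=-1.0000 Bond=286.1283
(2,1): Delta=-1.0000 Bond=286.1283
(2,2): Delta=-0.2302 Bond=94.3660
(3,0): Delta=-1.0000 Bond=377.6894
(3,1): Delta=-1.0000 Bond=377.6894
(3,2): Delta=-1.0000 Bond=377.6894
(3,3): Delta=-0.0283 Bond=16.9845
V0=26.7795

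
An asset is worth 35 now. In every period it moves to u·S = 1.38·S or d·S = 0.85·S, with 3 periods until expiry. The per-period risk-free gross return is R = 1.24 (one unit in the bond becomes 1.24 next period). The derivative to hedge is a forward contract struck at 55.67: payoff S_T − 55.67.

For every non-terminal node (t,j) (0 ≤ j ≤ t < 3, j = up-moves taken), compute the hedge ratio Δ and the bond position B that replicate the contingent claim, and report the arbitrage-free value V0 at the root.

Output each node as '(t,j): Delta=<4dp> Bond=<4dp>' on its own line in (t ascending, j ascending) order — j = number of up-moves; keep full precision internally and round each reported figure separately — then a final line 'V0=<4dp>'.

Under the risk-neutral measure, an up-move has probability p* = (R−d)/(u−d) = 0.7358 and values discount at R = 1.24.
Terminal values V(3,·): V(3,0)=-34.1756, V(3,1)=-20.7733, V(3,2)=0.9859, V(3,3)=36.3125
(2,0): S=25.2875. Δ = (V_up−V_dn)/(S_up−S_dn) = (-20.7733−-34.1756)/(34.8967−21.4944) = 1.0000. V = [p*·-20.7733 + (1−p*)·-34.1756]/1.24 = -19.6077. B = V − Δ·S = -44.8952.
(2,1): S=41.0550. Δ = (V_up−V_dn)/(S_up−S_dn) = (0.9859−-20.7733)/(56.6559−34.8967) = 1.0000. V = [p*·0.9859 + (1−p*)·-20.7733]/1.24 = -3.8402. B = V − Δ·S = -44.8952.
(2,2): S=66.6540. Δ = (V_up−V_dn)/(S_up−S_dn) = (36.3125−0.9859)/(91.9825−56.6559) = 1.0000. V = [p*·36.3125 + (1−p*)·0.9859]/1.24 = 21.7588. B = V − Δ·S = -44.8952.
(1,0): S=29.7500. Δ = (V_up−V_dn)/(S_up−S_dn) = (-3.8402−-19.6077)/(41.0550−25.2875) = 1.0000. V = [p*·-3.8402 + (1−p*)·-19.6077]/1.24 = -6.4558. B = V − Δ·S = -36.2058.
(1,1): S=48.3000. Δ = (V_up−V_dn)/(S_up−S_dn) = (21.7588−-3.8402)/(66.6540−41.0550) = 1.0000. V = [p*·21.7588 + (1−p*)·-3.8402]/1.24 = 12.0942. B = V − Δ·S = -36.2058.
(0,0): S=35.0000. Δ = (V_up−V_dn)/(S_up−S_dn) = (12.0942−-6.4558)/(48.3000−29.7500) = 1.0000. V = [p*·12.0942 + (1−p*)·-6.4558]/1.24 = 5.8018. B = V − Δ·S = -29.1982.
Each (Δ,B) replicates both successor values, so the strategy is self-financing and V0 is arbitrage-free.

(0,0): Delta=1.0000 Bond=-29.1982
(1,0): Delta=1.0000 Bond=-36.2058
(1,1): Delta=1.0000 Bond=-36.2058
(2,0): Delta=1.0000 Bond=-44.8952
(2,1): Delta=1.0000 Bond=-44.8952
(2,2): Delta=1.0000 Bond=-44.8952
V0=5.8018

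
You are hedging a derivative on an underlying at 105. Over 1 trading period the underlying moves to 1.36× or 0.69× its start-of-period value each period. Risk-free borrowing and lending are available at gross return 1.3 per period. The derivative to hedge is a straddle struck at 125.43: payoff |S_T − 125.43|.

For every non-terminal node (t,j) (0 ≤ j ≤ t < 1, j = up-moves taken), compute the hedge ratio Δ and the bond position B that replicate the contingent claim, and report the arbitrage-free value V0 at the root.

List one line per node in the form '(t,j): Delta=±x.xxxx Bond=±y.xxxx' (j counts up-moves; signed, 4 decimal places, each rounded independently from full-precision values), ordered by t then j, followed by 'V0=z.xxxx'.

(0,0): Delta=-0.5062 Bond=68.9638
V0=15.8146

Since d<R<u, set p* = (R−d)/(u−d) = 0.9104; price each node as the discounted p*-expectation of its children.
Payoff layer (t=1): V(1,0)=52.9800, V(1,1)=17.3700
  t=0,j=0: stock 105.0000 → up 142.8000 (V=17.3700), down 72.4500 (V=52.9800). Price 15.8146; hedge Δ=-0.5062, bond B=68.9638.
Each (Δ,B) replicates both successor values, so the strategy is self-financing and V0 is arbitrage-free.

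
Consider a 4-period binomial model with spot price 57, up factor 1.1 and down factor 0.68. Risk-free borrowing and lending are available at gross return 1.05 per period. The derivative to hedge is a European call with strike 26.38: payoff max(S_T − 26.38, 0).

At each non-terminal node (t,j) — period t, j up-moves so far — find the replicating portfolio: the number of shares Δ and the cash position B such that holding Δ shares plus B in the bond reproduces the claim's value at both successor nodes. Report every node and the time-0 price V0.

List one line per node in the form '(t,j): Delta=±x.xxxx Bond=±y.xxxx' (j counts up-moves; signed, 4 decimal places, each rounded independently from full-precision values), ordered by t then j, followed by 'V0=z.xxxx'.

(0,0): Delta=0.9905 Bond=-21.1284
(1,0): Delta=0.9162 Bond=-19.3022
(1,1): Delta=0.9967 Bond=-22.5743
(2,0): Delta=0.4177 Bond=-7.1305
(2,1): Delta=0.9578 Bond=-22.0425
(2,2): Delta=1.0000 Bond=-23.9274
(3,0): Delta=0.0000 Bond=0.0000
(3,1): Delta=0.4526 Bond=-8.4988
(3,2): Delta=1.0000 Bond=-25.1238
(3,3): Delta=1.0000 Bond=-25.1238
V0=35.3321

Since d<R<u, set p* = (R−d)/(u−d) = 0.8810; price each node as the discounted p*-expectation of its children.
Terminal values V(4,·): V(4,0)=0.0000, V(4,1)=0.0000, V(4,2)=5.5117, V(4,3)=25.2096, V(4,4)=57.0737
  t=3,j=0: stock 17.9226 → up 19.7149 (V=0.0000), down 12.1874 (V=0.0000). Price 0.0000; hedge Δ=0.0000, bond B=0.0000.
  t=3,j=1: stock 28.9925 → up 31.8917 (V=5.5117), down 19.7149 (V=0.0000). Price 4.6244; hedge Δ=0.4526, bond B=-8.4988.
  t=3,j=2: stock 46.8996 → up 51.5896 (V=25.2096), down 31.8917 (V=5.5117). Price 21.7758; hedge Δ=1.0000, bond B=-25.1238.
  t=3,j=3: stock 75.8670 → up 83.4537 (V=57.0737), down 51.5896 (V=25.2096). Price 50.7432; hedge Δ=1.0000, bond B=-25.1238.
  t=2,j=0: stock 26.3568 → up 28.9925 (V=4.6244), down 17.9226 (V=0.0000). Price 3.8798; hedge Δ=0.4177, bond B=-7.1305.
  t=2,j=1: stock 42.6360 → up 46.8996 (V=21.7758), down 28.9925 (V=4.6244). Price 18.7942; hedge Δ=0.9578, bond B=-22.0425.
  t=2,j=2: stock 68.9700 → up 75.8670 (V=50.7432), down 46.8996 (V=21.7758). Price 45.0426; hedge Δ=1.0000, bond B=-23.9274.
  t=1,j=0: stock 38.7600 → up 42.6360 (V=18.7942), down 26.3568 (V=3.8798). Price 16.2083; hedge Δ=0.9162, bond B=-19.3022.
  t=1,j=1: stock 62.7000 → up 68.9700 (V=45.0426), down 42.6360 (V=18.7942). Price 39.9217; hedge Δ=0.9967, bond B=-22.5743.
  t=0,j=0: stock 57.0000 → up 62.7000 (V=39.9217), down 38.7600 (V=16.2083). Price 35.3321; hedge Δ=0.9905, bond B=-21.1284.
Self-financing check: at every node Δ·S+B equals the discounted successor values.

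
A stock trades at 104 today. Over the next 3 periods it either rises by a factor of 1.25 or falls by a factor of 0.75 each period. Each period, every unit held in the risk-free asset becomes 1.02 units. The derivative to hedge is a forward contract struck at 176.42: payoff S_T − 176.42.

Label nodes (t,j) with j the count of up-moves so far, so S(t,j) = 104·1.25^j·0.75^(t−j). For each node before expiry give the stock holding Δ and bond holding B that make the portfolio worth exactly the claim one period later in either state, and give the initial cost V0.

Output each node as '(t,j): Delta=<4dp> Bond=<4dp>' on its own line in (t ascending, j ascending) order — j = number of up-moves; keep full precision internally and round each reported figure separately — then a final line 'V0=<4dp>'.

(0,0): Delta=1.0000 Bond=-166.2445
(1,0): Delta=1.0000 Bond=-169.5694
(1,1): Delta=1.0000 Bond=-169.5694
(2,0): Delta=1.0000 Bond=-172.9608
(2,1): Delta=1.0000 Bond=-172.9608
(2,2): Delta=1.0000 Bond=-172.9608
V0=-62.2445

Since d<R<u, set p* = (R−d)/(u−d) = 0.5400; price each node as the discounted p*-expectation of its children.
Terminal values V(3,·): V(3,0)=-132.5450, V(3,1)=-103.2950, V(3,2)=-54.5450, V(3,3)=26.7050
  t=2,j=0: stock 58.5000 → up 73.1250 (V=-103.2950), down 43.8750 (V=-132.5450). Price -114.4608; hedge Δ=1.0000, bond B=-172.9608.
  t=2,j=1: stock 97.5000 → up 121.8750 (V=-54.5450), down 73.1250 (V=-103.2950). Price -75.4608; hedge Δ=1.0000, bond B=-172.9608.
  t=2,j=2: stock 162.5000 → up 203.1250 (V=26.7050), down 121.8750 (V=-54.5450). Price -10.4608; hedge Δ=1.0000, bond B=-172.9608.
  t=1,j=0: stock 78.0000 → up 97.5000 (V=-75.4608), down 58.5000 (V=-114.4608). Price -91.5694; hedge Δ=1.0000, bond B=-169.5694.
  t=1,j=1: stock 130.0000 → up 162.5000 (V=-10.4608), down 97.5000 (V=-75.4608). Price -39.5694; hedge Δ=1.0000, bond B=-169.5694.
  t=0,j=0: stock 104.0000 → up 130.0000 (V=-39.5694), down 78.0000 (V=-91.5694). Price -62.2445; hedge Δ=1.0000, bond B=-166.2445.
Self-financing check: at every node Δ·S+B equals the discounted successor values.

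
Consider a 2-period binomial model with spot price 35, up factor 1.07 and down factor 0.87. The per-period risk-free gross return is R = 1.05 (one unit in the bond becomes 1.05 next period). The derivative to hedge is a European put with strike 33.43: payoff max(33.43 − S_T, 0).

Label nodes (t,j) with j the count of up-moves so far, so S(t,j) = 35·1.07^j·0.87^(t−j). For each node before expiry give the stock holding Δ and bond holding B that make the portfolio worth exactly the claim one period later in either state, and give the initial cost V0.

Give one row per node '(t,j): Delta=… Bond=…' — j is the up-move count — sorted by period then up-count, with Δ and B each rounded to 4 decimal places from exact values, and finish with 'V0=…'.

(0,0): Delta=-0.1868 Bond=6.7379
(1,0): Delta=-1.0000 Bond=31.8381
(1,1): Delta=-0.1133 Bond=4.3233
V0=0.2015

No-arbitrage ⇒ martingale measure with p* = (R−d)/(u−d) = 0.9000.
Terminal values V(2,·): V(2,0)=6.9385, V(2,1)=0.8485, V(2,2)=0.0000
(1,0): S=30.4500. Δ = (V_up−V_dn)/(S_up−S_dn) = (0.8485−6.9385)/(32.5815−26.4915) = -1.0000. V = [p*·0.8485 + (1−p*)·6.9385]/1.05 = 1.3881. B = V − Δ·S = 31.8381.
(1,1): S=37.4500. Δ = (V_up−V_dn)/(S_up−S_dn) = (0.0000−0.8485)/(40.0715−32.5815) = -0.1133. V = [p*·0.0000 + (1−p*)·0.8485]/1.05 = 0.0808. B = V − Δ·S = 4.3233.
(0,0): S=35.0000. Δ = (V_up−V_dn)/(S_up−S_dn) = (0.0808−1.3881)/(37.4500−30.4500) = -0.1868. V = [p*·0.0808 + (1−p*)·1.3881]/1.05 = 0.2015. B = V − Δ·S = 6.7379.
Check: Δ(0,0)·S0 + B(0,0) = 0.2015 = V0.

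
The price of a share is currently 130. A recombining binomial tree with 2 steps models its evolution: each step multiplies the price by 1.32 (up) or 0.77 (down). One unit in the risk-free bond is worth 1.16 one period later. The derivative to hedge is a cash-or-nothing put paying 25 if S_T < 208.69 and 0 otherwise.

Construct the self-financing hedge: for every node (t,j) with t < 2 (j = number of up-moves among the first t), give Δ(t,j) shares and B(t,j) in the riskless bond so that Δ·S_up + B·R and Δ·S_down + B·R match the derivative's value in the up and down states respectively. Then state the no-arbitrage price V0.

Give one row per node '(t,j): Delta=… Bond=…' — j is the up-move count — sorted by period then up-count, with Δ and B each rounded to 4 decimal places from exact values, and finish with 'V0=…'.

(0,0): Delta=-0.2137 Bond=37.0230
(1,0): Delta=0.0000 Bond=21.5517
(1,1): Delta=-0.2649 Bond=51.7241
V0=9.2373

The replicating-portfolio and risk-neutral prices coincide; use p* = (1.16−0.77)/(1.32−0.77) = 0.7091 for the latter.
Payoff layer (t=2): V(2,0)=25.0000, V(2,1)=25.0000, V(2,2)=0.0000
Node (1,0) S=100.1000: V=(p*·25.0000+(1−p*)·25.0000)/1.16=21.5517; Δ=(25.0000−25.0000)/(132.1320−77.0770)=0.0000; B=V−Δ·S=21.5517
Node (1,1) S=171.6000: V=(p*·0.0000+(1−p*)·25.0000)/1.16=6.2696; Δ=(0.0000−25.0000)/(226.5120−132.1320)=-0.2649; B=V−Δ·S=51.7241
Node (0,0) S=130.0000: V=(p*·6.2696+(1−p*)·21.5517)/1.16=9.2373; Δ=(6.2696−21.5517)/(171.6000−100.1000)=-0.2137; B=V−Δ·S=37.0230
Each (Δ,B) replicates both successor values, so the strategy is self-financing and V0 is arbitrage-free.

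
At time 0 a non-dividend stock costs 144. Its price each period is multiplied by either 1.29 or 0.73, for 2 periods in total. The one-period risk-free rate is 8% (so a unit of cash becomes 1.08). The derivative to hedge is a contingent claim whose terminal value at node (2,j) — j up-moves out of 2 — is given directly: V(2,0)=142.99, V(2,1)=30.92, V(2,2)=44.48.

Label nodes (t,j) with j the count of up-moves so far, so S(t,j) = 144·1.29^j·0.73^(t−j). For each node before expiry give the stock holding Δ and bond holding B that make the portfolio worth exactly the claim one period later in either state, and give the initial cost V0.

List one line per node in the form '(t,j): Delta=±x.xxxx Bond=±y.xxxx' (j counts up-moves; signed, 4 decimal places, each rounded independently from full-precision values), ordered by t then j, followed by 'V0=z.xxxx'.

No-arbitrage ⇒ martingale measure with p* = (R−d)/(u−d) = 0.6250.
At expiry t=2: V(2,0)=142.9900, V(2,1)=30.9200, V(2,2)=44.4800
  t=1,j=0: stock 105.1200 → up 135.6048 (V=30.9200), down 76.7376 (V=142.9900). Price 67.5428; hedge Δ=-1.9038, bond B=267.6678.
  t=1,j=1: stock 185.7600 → up 239.6304 (V=44.4800), down 135.6048 (V=30.9200). Price 36.4769; hedge Δ=0.1304, bond B=12.2626.
  t=0,j=0: stock 144.0000 → up 185.7600 (V=36.4769), down 105.1200 (V=67.5428). Price 44.5617; hedge Δ=-0.3852, bond B=100.0366.
Each (Δ,B) replicates both successor values, so the strategy is self-financing and V0 is arbitrage-free.

(0,0): Delta=-0.3852 Bond=100.0366
(1,0): Delta=-1.9038 Bond=267.6678
(1,1): Delta=0.1304 Bond=12.2626
V0=44.5617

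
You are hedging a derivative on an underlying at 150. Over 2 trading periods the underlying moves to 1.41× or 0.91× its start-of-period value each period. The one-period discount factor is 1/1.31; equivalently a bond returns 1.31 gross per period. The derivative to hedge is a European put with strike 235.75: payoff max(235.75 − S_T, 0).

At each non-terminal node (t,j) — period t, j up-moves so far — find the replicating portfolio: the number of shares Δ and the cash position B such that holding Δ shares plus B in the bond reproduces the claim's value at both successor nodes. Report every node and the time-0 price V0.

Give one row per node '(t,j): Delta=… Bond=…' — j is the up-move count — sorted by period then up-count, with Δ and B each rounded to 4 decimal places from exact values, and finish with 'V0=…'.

(0,0): Delta=-0.4914 Bond=84.3779
(1,0): Delta=-1.0000 Bond=179.9618
(1,1): Delta=-0.4093 Bond=93.1784
V0=10.6711

The replicating-portfolio and risk-neutral prices coincide; use p* = (1.31−0.91)/(1.41−0.91) = 0.8000 for the latter.
Payoff layer (t=2): V(2,0)=111.5350, V(2,1)=43.2850, V(2,2)=0.0000
Node (1,0) S=136.5000: V=(p*·43.2850+(1−p*)·111.5350)/1.31=43.4618; Δ=(43.2850−111.5350)/(192.4650−124.2150)=-1.0000; B=V−Δ·S=179.9618
Node (1,1) S=211.5000: V=(p*·0.0000+(1−p*)·43.2850)/1.31=6.6084; Δ=(0.0000−43.2850)/(298.2150−192.4650)=-0.4093; B=V−Δ·S=93.1784
Node (0,0) S=150.0000: V=(p*·6.6084+(1−p*)·43.4618)/1.31=10.6711; Δ=(6.6084−43.4618)/(211.5000−136.5000)=-0.4914; B=V−Δ·S=84.3779
Root portfolio cost Δ·150+B reproduces V0=10.6711.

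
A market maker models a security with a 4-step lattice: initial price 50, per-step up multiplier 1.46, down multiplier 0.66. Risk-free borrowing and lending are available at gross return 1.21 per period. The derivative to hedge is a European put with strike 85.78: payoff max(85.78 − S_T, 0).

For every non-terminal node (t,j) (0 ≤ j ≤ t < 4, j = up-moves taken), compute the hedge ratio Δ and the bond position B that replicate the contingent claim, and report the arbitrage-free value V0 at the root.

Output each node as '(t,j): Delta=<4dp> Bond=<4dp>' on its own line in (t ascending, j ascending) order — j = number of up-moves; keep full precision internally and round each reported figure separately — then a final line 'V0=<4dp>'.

(0,0): Delta=-0.3233 Bond=24.1278
(1,0): Delta=-0.7931 Bond=44.6962
(1,1): Delta=-0.2268 Bond=22.1485
(2,0): Delta=-1.0000 Bond=58.5889
(2,1): Delta=-0.7506 Bond=52.0340
(2,2): Delta=-0.1192 Bond=15.3295
(3,0): Delta=-1.0000 Bond=70.8926
(3,1): Delta=-1.0000 Bond=70.8926
(3,2): Delta=-0.6993 Bond=59.3559
(3,3): Delta=0.0000 Bond=0.0000
V0=7.9605

Under the risk-neutral measure, an up-move has probability p* = (R−d)/(u−d) = 0.6875 and values discount at R = 1.21.
Terminal payoffs: V(4,0)=76.2926, V(4,1)=64.7928, V(4,2)=39.3538, V(4,3)=0.0000, V(4,4)=0.0000
  t=3,j=0: stock 14.3748 → up 20.9872 (V=64.7928), down 9.4874 (V=76.2926). Price 56.5178; hedge Δ=-1.0000, bond B=70.8926.
  t=3,j=1: stock 31.7988 → up 46.4262 (V=39.3538), down 20.9872 (V=64.7928). Price 39.0938; hedge Δ=-1.0000, bond B=70.8926.
  t=3,j=2: stock 70.3428 → up 102.7005 (V=0.0000), down 46.4262 (V=39.3538). Price 10.1637; hedge Δ=-0.6993, bond B=59.3559.
  t=3,j=3: stock 155.6068 → up 227.1859 (V=0.0000), down 102.7005 (V=0.0000). Price 0.0000; hedge Δ=0.0000, bond B=0.0000.
  t=2,j=0: stock 21.7800 → up 31.7988 (V=39.0938), down 14.3748 (V=56.5178). Price 36.8089; hedge Δ=-1.0000, bond B=58.5889.
  t=2,j=1: stock 48.1800 → up 70.3428 (V=10.1637), down 31.7988 (V=39.0938). Price 15.8713; hedge Δ=-0.7506, bond B=52.0340.
  t=2,j=2: stock 106.5800 → up 155.6068 (V=0.0000), down 70.3428 (V=10.1637). Price 2.6249; hedge Δ=-0.1192, bond B=15.3295.
  t=1,j=0: stock 33.0000 → up 48.1800 (V=15.8713), down 21.7800 (V=36.8089). Price 18.5242; hedge Δ=-0.7931, bond B=44.6962.
  t=1,j=1: stock 73.0000 → up 106.5800 (V=2.6249), down 48.1800 (V=15.8713). Price 5.5904; hedge Δ=-0.2268, bond B=22.1485.
  t=0,j=0: stock 50.0000 → up 73.0000 (V=5.5904), down 33.0000 (V=18.5242). Price 7.9605; hedge Δ=-0.3233, bond B=24.1278.
Root portfolio cost Δ·50+B reproduces V0=7.9605.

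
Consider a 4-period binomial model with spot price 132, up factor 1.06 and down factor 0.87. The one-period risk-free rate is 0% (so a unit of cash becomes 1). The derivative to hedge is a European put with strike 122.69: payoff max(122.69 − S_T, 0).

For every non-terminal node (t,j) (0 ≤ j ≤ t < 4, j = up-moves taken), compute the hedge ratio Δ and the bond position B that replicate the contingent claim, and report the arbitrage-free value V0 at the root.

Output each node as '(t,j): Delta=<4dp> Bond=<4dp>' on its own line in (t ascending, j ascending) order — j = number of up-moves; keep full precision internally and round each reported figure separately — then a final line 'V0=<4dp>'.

(0,0): Delta=-0.3694 Bond=54.7851
(1,0): Delta=-0.6978 Bond=92.4946
(1,1): Delta=-0.2450 Bond=37.3807
(2,0): Delta=-1.0000 Bond=122.6900
(2,1): Delta=-0.5833 Bond=78.5582
(2,2): Delta=-0.1169 Bond=18.3757
(3,0): Delta=-1.0000 Bond=122.6900
(3,1): Delta=-1.0000 Bond=122.6900
(3,2): Delta=-0.4254 Bond=58.1897
(3,3): Delta=0.0000 Bond=0.0000
V0=6.0229

Risk-neutral probability p* = (R−d)/(u−d) = (1−0.87)/(1.06−0.87) = 0.6842.
Payoff layer (t=4): V(4,0)=47.0675, V(4,1)=30.5523, V(4,2)=10.4302, V(4,3)=0.0000, V(4,4)=0.0000
  t=3,j=0: stock 86.9224 → up 92.1377 (V=30.5523), down 75.6225 (V=47.0675). Price 35.7676; hedge Δ=-1.0000, bond B=122.6900.
  t=3,j=1: stock 105.9054 → up 112.2598 (V=10.4302), down 92.1377 (V=30.5523). Price 16.7846; hedge Δ=-1.0000, bond B=122.6900.
  t=3,j=2: stock 129.0342 → up 136.7763 (V=0.0000), down 112.2598 (V=10.4302). Price 3.2938; hedge Δ=-0.4254, bond B=58.1897.
  t=3,j=3: stock 157.2141 → up 166.6470 (V=0.0000), down 136.7763 (V=0.0000). Price 0.0000; hedge Δ=0.0000, bond B=0.0000.
  t=2,j=0: stock 99.9108 → up 105.9054 (V=16.7846), down 86.9224 (V=35.7676). Price 22.7792; hedge Δ=-1.0000, bond B=122.6900.
  t=2,j=1: stock 121.7304 → up 129.0342 (V=3.2938), down 105.9054 (V=16.7846). Price 7.5540; hedge Δ=-0.5833, bond B=78.5582.
  t=2,j=2: stock 148.3152 → up 157.2141 (V=0.0000), down 129.0342 (V=3.2938). Price 1.0401; hedge Δ=-0.1169, bond B=18.3757.
  t=1,j=0: stock 114.8400 → up 121.7304 (V=7.5540), down 99.9108 (V=22.7792). Price 12.3620; hedge Δ=-0.6978, bond B=92.4946.
  t=1,j=1: stock 139.9200 → up 148.3152 (V=1.0401), down 121.7304 (V=7.5540). Price 3.0971; hedge Δ=-0.2450, bond B=37.3807.
  t=0,j=0: stock 132.0000 → up 139.9200 (V=3.0971), down 114.8400 (V=12.3620). Price 6.0229; hedge Δ=-0.3694, bond B=54.7851.
The time-0 hedge costs 6.0229, which is the no-arbitrage price.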